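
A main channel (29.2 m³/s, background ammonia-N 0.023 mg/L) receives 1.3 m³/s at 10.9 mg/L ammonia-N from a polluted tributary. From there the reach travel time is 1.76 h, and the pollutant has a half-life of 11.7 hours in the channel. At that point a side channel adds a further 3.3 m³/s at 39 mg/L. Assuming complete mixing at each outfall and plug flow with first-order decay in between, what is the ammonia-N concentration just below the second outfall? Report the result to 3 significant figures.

4.20 mg/L

Conservation of mass: C = (29.20·0.02300 + 1.300·10.90) / 30.50 = 14.84/30.50 = 0.4866 mg/L; combined flow 30.50 m³/s.
Half-life 11.7 h → k = ln 2 / 11.7 = 0.05924 h⁻¹ = 1.422 d⁻¹.
After decay, C = 0.4866 × e^(−kt) = 0.4866 × 0.9010 = 0.4384 mg/L.
At the second outfall, C = (30.50·0.4384 + 3.300·39.00) / (30.50 + 3.300) = 4.203 mg/L.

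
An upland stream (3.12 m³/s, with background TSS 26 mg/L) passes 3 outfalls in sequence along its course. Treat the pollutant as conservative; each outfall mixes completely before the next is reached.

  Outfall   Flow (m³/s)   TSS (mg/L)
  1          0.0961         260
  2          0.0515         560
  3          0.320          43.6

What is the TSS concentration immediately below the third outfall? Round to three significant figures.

41.5 mg/L

Below outfall 1: Q → 3.216 m³/s, C = (3.120·26.00 + 0.09610·260.0)/3.216 = 32.99 mg/L.
Below outfall 2: Q → 3.268 m³/s, C = (3.216·32.99 + 0.05150·560.0)/3.268 = 41.30 mg/L.
Below outfall 3: Q → 3.588 m³/s, C = (3.268·41.30 + 0.3200·43.60)/3.588 = 41.50 mg/L.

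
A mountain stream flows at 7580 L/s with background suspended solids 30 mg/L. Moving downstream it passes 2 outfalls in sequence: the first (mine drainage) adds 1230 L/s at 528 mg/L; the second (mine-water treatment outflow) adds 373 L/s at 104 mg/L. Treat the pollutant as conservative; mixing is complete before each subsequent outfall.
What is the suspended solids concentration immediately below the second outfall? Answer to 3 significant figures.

99.7 mg/L

After outfall 1: Q = 7580 + 1230 = 8810 L/s; C = (7580·30.00 + 1230·528.0)/8810 = 99.53 mg/L.
After outfall 2: Q = 8810 + 373.0 = 9183 L/s; C = (8810·99.53 + 373.0·104.0)/9183 = 99.71 mg/L.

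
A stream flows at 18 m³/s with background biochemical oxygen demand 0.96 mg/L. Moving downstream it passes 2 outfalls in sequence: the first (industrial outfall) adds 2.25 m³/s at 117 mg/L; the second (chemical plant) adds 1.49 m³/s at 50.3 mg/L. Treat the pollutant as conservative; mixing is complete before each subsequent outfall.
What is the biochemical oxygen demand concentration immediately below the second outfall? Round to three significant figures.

Outfall 1: combined Q = 20.25 m³/s; C = (18.00·0.9600 + 2.250·117.0)/20.25 = 13.85 mg/L.
Outfall 2: combined Q = 21.74 m³/s; C = (20.25·13.85 + 1.490·50.30)/21.74 = 16.35 mg/L.

16.4 mg/L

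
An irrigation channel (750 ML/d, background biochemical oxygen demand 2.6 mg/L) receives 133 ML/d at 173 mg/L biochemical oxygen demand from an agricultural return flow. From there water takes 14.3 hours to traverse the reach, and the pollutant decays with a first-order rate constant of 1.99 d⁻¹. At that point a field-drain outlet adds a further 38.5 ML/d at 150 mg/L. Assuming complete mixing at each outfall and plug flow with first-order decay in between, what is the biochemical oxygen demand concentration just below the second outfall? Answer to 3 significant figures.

Mass balance: C = (750.0·2.600 + 133.0·173.0) / 883.0 = 24960/883.0 = 28.27 mg/L; combined flow 883.0 ML/d.
Decay over the reach: 28.27·exp(−kt) = 28.27·0.3055 = 8.636 mg/L.
Second outfall: C = (883.0·8.636 + 38.50·150.0)/921.5 = 14.54 mg/L.

14.5 mg/L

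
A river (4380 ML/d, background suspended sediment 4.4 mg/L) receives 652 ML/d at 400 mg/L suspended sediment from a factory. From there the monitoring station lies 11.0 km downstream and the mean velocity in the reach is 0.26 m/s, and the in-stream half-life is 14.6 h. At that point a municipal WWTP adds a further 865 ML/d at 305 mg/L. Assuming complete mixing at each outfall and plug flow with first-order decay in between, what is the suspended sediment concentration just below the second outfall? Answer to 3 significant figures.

Flow-weighted average: C = (4380·4.400 + 652.0·400.0) / 5032 = 280100/5032 = 55.66 mg/L; combined flow 5032 ML/d.
Travel time t = 11.0·1000 / 0.26 = 42310 s = 11.75 h.
Half-life 14.6 h → k = ln 2 / 14.6 = 0.04748 h⁻¹ = 1.139 d⁻¹.
First-order decay: C = 55.66·exp(−k·t) = 55.66·0.5724 = 31.86 mg/L.
At the second outfall, C = (5032·31.86 + 865.0·305.0) / (5032 + 865.0) = 71.92 mg/L.

71.9 mg/L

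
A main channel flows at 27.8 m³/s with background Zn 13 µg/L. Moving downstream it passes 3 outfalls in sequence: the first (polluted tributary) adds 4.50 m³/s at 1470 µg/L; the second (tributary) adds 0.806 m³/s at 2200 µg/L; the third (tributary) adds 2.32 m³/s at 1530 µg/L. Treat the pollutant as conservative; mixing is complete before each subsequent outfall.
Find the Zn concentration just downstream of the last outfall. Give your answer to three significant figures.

347 µg/L

After outfall 1: Q = 27.80 + 4.500 = 32.30 m³/s; C = (27.80·13.00 + 4.500·1470)/32.30 = 216.0 µg/L.
After outfall 2: Q = 32.30 + 0.8060 = 33.11 m³/s; C = (32.30·216.0 + 0.8060·2200)/33.11 = 264.3 µg/L.
After outfall 3: Q = 33.11 + 2.320 = 35.43 m³/s; C = (33.11·264.3 + 2.320·1530)/35.43 = 347.2 µg/L.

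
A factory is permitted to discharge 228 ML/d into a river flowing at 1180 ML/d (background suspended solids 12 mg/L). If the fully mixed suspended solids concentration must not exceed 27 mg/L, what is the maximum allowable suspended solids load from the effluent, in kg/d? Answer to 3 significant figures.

Mass balance at the limit: 1180·12.00 + 228.0·Cₑ = 1408·27 → Cₑ = 104.6 mg/L.
228.0 ML/d = 2.639 m³/s. Load = 2.639 m³/s × 104.6 g/m³ × 86 400 s/d = 23860 kg/d.

23900 kg/d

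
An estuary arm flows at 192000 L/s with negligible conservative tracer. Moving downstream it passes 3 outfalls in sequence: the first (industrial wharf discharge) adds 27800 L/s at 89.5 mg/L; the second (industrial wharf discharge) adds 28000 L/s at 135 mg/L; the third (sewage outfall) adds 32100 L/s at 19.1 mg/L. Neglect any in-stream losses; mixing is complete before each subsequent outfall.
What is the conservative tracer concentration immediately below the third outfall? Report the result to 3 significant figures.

Below outfall 1: Q → 219800 L/s, C = (192000·0 + 27800·89.50)/219800 = 11.32 mg/L.
Below outfall 2: Q → 247800 L/s, C = (219800·11.32 + 28000·135.0)/247800 = 25.29 mg/L.
Below outfall 3: Q → 279900 L/s, C = (247800·25.29 + 32100·19.10)/279900 = 24.58 mg/L.

24.6 mg/L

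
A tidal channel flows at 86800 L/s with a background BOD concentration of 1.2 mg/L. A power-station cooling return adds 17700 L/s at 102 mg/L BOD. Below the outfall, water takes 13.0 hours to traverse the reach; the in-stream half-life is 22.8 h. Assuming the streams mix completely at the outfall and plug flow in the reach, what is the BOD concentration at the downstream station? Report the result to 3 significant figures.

Flow-weighted average: C = (86800·1.200 + 17700·102.0) / 104500 = 1910000/104500 = 18.27 mg/L.
Half-life 22.8 h → k = ln 2 / 22.8 = 0.03040 h⁻¹ = 0.7296 d⁻¹.
First-order decay: C = 18.27·exp(−k·t) = 18.27·0.6735 = 12.31 mg/L.

12.3 mg/L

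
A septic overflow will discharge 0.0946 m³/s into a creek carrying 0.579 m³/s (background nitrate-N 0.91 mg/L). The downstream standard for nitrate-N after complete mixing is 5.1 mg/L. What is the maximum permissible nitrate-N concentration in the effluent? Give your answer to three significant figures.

30.7 mg/L

At the limit, (Qr·Cr + Qe·Cₑ)/(Qr + Qe) = 5.1:
Cₑ = (0.6736·5.1 − 0.5790·0.9100) / 0.09460 = 30.74 mg/L.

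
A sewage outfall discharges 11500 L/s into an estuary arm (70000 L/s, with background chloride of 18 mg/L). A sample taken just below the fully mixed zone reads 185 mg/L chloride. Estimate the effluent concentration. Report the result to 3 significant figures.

Mass balance: 70000·18.00 + 11500·Cₑ = 81500·185.0
→ Cₑ = (81500·185.0 − 70000·18.00) / 11500 = 1202 mg/L.

1200 mg/L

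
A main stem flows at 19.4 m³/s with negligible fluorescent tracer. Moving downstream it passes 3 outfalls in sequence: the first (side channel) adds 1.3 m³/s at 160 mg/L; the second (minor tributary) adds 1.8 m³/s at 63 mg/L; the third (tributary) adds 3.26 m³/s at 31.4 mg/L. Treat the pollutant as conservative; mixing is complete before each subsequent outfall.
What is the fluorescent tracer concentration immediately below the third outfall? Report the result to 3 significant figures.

Outfall 1: combined Q = 20.70 m³/s; C = (19.40·0 + 1.300·160.0)/20.70 = 10.05 mg/L.
Outfall 2: combined Q = 22.50 m³/s; C = (20.70·10.05 + 1.800·63.00)/22.50 = 14.28 mg/L.
Outfall 3: combined Q = 25.76 m³/s; C = (22.50·14.28 + 3.260·31.40)/25.76 = 16.45 mg/L.

16.5 mg/L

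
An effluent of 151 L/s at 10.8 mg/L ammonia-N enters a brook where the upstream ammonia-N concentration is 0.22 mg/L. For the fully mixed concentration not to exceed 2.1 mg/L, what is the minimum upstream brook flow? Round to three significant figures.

Set C_mix = 2.1: (Q·0.2200 + 151.0·10.80) / (Q + 151.0) = 2.1
→ Q = 151.0·(10.80 − 2.1)/(2.1 − 0.2200) = 698.8 L/s.

699 L/s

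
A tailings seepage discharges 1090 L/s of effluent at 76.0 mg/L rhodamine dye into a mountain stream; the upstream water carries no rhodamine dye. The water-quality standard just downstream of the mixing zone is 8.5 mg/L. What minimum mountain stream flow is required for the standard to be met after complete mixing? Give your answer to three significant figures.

Set C_mix = 8.5: (Q·0 + 1090·76.00) / (Q + 1090) = 8.5
→ Q = 1090·(76.00 − 8.5)/(8.5 − 0) = 8656 L/s.

8660 L/s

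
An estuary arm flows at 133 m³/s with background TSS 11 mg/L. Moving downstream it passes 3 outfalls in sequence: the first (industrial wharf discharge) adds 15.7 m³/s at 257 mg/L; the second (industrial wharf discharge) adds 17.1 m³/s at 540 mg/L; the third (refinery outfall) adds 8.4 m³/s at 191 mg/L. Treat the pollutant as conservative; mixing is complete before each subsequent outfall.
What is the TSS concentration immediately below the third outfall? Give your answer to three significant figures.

After outfall 1: Q = 133.0 + 15.70 = 148.7 m³/s; C = (133.0·11.00 + 15.70·257.0)/148.7 = 36.97 mg/L.
After outfall 2: Q = 148.7 + 17.10 = 165.8 m³/s; C = (148.7·36.97 + 17.10·540.0)/165.8 = 88.85 mg/L.
After outfall 3: Q = 165.8 + 8.400 = 174.2 m³/s; C = (165.8·88.85 + 8.400·191.0)/174.2 = 93.78 mg/L.

93.8 mg/L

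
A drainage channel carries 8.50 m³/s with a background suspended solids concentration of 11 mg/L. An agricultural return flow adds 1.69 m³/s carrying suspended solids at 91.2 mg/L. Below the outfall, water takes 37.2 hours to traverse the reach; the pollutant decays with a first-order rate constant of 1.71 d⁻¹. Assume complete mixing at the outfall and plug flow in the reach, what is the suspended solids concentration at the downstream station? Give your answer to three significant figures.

Flow-weighted average: C = (8.500·11.00 + 1.690·91.20) / 10.19 = 247.6/10.19 = 24.30 mg/L.
Applying C = C₀e^(−kt): 24.30 × 0.07062 = 1.716 mg/L.

1.72 mg/L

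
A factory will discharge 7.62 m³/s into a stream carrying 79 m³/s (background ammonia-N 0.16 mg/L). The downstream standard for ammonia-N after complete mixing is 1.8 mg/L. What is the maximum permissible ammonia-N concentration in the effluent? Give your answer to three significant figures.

At the limit, (Qr·Cr + Qe·Cₑ)/(Qr + Qe) = 1.8:
Cₑ = (86.62·1.8 − 79.00·0.1600) / 7.620 = 18.80 mg/L.

18.8 mg/L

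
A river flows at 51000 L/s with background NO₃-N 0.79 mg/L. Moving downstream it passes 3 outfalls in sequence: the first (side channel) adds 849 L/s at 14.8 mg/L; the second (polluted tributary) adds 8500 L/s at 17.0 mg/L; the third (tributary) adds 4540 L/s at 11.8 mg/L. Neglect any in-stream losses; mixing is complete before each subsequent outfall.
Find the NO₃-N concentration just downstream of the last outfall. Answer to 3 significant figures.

3.87 mg/L

Below outfall 1: Q → 51850 L/s, C = (51000·0.7900 + 849.0·14.80)/51850 = 1.019 mg/L.
Below outfall 2: Q → 60350 L/s, C = (51850·1.019 + 8500·17.00)/60350 = 3.270 mg/L.
Below outfall 3: Q → 64890 L/s, C = (60350·3.270 + 4540·11.80)/64890 = 3.867 mg/L.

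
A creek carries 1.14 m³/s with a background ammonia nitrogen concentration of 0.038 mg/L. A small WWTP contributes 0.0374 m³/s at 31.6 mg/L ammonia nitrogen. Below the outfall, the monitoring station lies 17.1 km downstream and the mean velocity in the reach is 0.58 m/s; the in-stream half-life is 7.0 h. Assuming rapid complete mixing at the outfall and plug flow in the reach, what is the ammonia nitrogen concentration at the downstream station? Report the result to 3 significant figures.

0.462 mg/L

Flow-weighted average: C = (1.140·0.03800 + 0.03740·31.60) / 1.177 = 1.225/1.177 = 1.041 mg/L.
Travel time t = 17.1·1000 / 0.58 = 29480 s = 8.190 h.
Half-life 7.0 h → k = ln 2 / 7.0 = 0.09902 h⁻¹ = 2.377 d⁻¹.
First-order decay: C = 1.041·exp(−k·t) = 1.041·0.4444 = 0.4625 mg/L.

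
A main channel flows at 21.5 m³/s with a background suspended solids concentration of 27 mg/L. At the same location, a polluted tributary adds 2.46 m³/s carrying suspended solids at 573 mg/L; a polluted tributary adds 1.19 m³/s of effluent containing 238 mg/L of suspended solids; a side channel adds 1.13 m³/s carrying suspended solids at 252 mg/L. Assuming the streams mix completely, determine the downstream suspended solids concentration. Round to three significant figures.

97.3 mg/L

After mixing, C = (21.50·27.00 + 2.460·573.0 + 1.190·238.0 + 1.130·252.0) / 26.28 = 2558/26.28 = 97.34 mg/L.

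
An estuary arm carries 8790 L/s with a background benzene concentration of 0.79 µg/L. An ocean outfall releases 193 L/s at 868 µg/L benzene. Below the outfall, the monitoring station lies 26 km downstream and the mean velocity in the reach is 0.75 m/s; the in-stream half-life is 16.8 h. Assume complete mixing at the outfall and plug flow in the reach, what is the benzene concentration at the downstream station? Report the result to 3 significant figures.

Mass balance: C = (8790·0.7900 + 193.0·868.0) / 8983 = 174500/8983 = 19.42 µg/L.
Travel time t = 26·1000 / 0.75 = 34670 s = 9.630 h.
Half-life 16.8 h → k = ln 2 / 16.8 = 0.04126 h⁻¹ = 0.9902 d⁻¹.
Decay over the reach: 19.42·exp(−kt) = 19.42·0.6721 = 13.05 µg/L.

13.1 µg/L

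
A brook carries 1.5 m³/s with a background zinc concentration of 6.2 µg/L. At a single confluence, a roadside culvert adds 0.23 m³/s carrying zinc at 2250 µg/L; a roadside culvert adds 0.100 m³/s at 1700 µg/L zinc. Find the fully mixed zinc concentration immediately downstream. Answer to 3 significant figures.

Conservation of mass: C = (1.500·6.200 + 0.2300·2250 + 0.1000·1700) / 1.830 = 696.8/1.830 = 380.8 µg/L.

381 µg/L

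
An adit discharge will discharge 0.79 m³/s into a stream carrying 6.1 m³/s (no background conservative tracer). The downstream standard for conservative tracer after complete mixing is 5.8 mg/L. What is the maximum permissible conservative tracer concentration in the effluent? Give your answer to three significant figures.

At the limit, (Qr·Cr + Qe·Cₑ)/(Qr + Qe) = 5.8:
Cₑ = (6.890·5.8 − 6.100·0) / 0.7900 = 50.58 mg/L.

50.6 mg/L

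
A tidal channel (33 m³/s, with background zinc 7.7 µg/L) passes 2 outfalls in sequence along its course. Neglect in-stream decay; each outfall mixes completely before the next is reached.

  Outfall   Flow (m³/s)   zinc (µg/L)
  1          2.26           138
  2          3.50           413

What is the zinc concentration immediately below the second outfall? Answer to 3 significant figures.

Below outfall 1: Q → 35.26 m³/s, C = (33.00·7.700 + 2.260·138.0)/35.26 = 16.05 µg/L.
Below outfall 2: Q → 38.76 m³/s, C = (35.26·16.05 + 3.500·413.0)/38.76 = 51.90 µg/L.

51.9 µg/L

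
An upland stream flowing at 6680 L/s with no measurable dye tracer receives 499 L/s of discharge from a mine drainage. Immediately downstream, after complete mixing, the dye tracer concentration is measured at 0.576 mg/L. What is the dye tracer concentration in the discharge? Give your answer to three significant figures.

8.29 mg/L

Mass balance: 6680·0 + 499.0·Cₑ = 7179·0.5760
→ Cₑ = (7179·0.5760 − 6680·0) / 499.0 = 8.287 mg/L.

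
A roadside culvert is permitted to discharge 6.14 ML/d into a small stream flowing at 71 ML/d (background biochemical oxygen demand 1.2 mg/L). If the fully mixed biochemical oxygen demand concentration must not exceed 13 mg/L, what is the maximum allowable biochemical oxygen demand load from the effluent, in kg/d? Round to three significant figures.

918 kg/d

Mass balance at the limit: 71.00·1.200 + 6.140·Cₑ = 77.14·13 → Cₑ = 149.4 mg/L.
6.140 ML/d = 0.07106 m³/s. Load = 0.07106 m³/s × 149.4 g/m³ × 86 400 s/d = 917.6 kg/d.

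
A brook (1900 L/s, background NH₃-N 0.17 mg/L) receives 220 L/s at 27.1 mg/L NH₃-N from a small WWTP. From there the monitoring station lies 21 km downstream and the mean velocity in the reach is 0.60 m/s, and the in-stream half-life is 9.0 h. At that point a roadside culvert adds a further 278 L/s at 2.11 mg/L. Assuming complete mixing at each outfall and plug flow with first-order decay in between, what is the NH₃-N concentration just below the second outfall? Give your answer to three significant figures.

1.48 mg/L

Flow-weighted average: C = (1900·0.1700 + 220.0·27.10) / 2120 = 6285/2120 = 2.965 mg/L; combined flow 2120 L/s.
Travel time t = 21·1000 / 0.60 = 35000 s = 9.722 h.
Half-life 9.0 h → k = ln 2 / 9.0 = 0.07702 h⁻¹ = 1.848 d⁻¹.
First-order decay: C = 2.965·exp(−k·t) = 2.965·0.4729 = 1.402 mg/L.
At the second outfall, C = (2120·1.402 + 278.0·2.110) / (2120 + 278.0) = 1.484 mg/L.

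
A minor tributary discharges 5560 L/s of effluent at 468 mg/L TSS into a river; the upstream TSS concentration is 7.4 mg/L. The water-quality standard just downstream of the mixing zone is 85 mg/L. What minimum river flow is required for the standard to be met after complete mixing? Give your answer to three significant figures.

Set C_mix = 85: (Q·7.400 + 5560·468.0) / (Q + 5560) = 85
→ Q = 5560·(468.0 − 85)/(85 − 7.400) = 27440 L/s.

27400 L/s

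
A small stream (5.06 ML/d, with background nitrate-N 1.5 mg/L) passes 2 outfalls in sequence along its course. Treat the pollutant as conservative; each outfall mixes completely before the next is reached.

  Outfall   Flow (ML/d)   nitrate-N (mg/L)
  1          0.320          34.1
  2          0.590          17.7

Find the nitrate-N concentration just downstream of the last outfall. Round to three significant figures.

4.85 mg/L

Outfall 1: combined Q = 5.380 ML/d; C = (5.060·1.500 + 0.3200·34.10)/5.380 = 3.439 mg/L.
Outfall 2: combined Q = 5.970 ML/d; C = (5.380·3.439 + 0.5900·17.70)/5.970 = 4.848 mg/L.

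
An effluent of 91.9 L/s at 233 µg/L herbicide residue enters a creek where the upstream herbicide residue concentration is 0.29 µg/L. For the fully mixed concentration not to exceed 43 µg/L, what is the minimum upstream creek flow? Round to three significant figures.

Set C_mix = 43: (Q·0.2900 + 91.90·233.0) / (Q + 91.90) = 43
→ Q = 91.90·(233.0 − 43)/(43 − 0.2900) = 408.8 L/s.

409 L/s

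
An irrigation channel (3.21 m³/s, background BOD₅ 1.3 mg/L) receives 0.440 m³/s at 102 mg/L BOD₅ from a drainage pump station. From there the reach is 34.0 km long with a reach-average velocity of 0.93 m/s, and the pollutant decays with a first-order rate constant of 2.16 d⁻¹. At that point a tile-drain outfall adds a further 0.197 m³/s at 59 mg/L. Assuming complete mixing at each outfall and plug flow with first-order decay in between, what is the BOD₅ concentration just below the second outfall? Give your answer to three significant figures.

8.13 mg/L

Mixed concentration C = ΣQC/ΣQ = (3.210·1.300 + 0.4400·102.0) / 3.650 = 49.05/3.650 = 13.44 mg/L; combined flow 3.650 m³/s.
Travel time t = 34.0·1000 / 0.93 = 36560 s = 10.16 h.
First-order decay: C = 13.44·exp(−k·t) = 13.44·0.4009 = 5.388 mg/L.
At the second outfall, C = (3.650·5.388 + 0.1970·59.00) / (3.650 + 0.1970) = 8.134 mg/L.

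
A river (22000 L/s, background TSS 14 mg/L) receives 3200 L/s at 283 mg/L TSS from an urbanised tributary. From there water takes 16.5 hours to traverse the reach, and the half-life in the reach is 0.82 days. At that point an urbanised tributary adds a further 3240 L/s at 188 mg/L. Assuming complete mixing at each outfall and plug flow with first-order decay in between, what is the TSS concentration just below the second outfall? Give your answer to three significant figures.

Mass balance: C = (22000·14.00 + 3200·283.0) / 25200 = 1214000/25200 = 48.16 mg/L; combined flow 25200 L/s.
Half-life 0.82 d → k = ln 2 / 0.82 = 0.8453 d⁻¹.
Applying C = C₀e^(−kt): 48.16 × 0.5593 = 26.93 mg/L.
Second outfall: C = (25200·26.93 + 3240·188.0)/28440 = 45.28 mg/L.

45.3 mg/L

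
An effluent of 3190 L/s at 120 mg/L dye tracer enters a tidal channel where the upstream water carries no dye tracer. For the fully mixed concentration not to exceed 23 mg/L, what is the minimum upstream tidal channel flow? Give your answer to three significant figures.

Set C_mix = 23: (Q·0 + 3190·120.0) / (Q + 3190) = 23
→ Q = 3190·(120.0 − 23)/(23 − 0) = 13450 L/s.

13500 L/s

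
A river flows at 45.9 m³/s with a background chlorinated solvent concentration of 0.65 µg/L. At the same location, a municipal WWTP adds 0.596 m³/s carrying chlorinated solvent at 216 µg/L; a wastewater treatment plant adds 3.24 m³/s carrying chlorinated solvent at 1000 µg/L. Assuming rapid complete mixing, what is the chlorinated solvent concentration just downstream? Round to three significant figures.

68.3 µg/L

Mass balance: C = (45.90·0.6500 + 0.5960·216.0 + 3.240·1000) / 49.74 = 3399/49.74 = 68.33 µg/L.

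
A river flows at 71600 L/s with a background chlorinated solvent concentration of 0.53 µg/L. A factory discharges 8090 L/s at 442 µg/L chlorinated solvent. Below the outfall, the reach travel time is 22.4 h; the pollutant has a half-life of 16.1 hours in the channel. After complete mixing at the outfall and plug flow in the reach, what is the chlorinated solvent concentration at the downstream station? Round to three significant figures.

Conservation of mass: C = (71600·0.5300 + 8090·442.0) / 79690 = 3614000/79690 = 45.35 µg/L.
Half-life 16.1 h → k = ln 2 / 16.1 = 0.04305 h⁻¹ = 1.033 d⁻¹.
Decay over the reach: 45.35·exp(−kt) = 45.35·0.3812 = 17.29 µg/L.

17.3 µg/L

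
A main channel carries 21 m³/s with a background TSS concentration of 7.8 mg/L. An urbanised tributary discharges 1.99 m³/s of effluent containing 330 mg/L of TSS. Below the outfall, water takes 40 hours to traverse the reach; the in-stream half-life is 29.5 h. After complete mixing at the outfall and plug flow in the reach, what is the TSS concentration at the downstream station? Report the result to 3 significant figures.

13.9 mg/L

Flow-weighted average: C = (21.00·7.800 + 1.990·330.0) / 22.99 = 820.5/22.99 = 35.69 mg/L.
Half-life 29.5 h → k = ln 2 / 29.5 = 0.02350 h⁻¹ = 0.5639 d⁻¹.
First-order decay: C = 35.69·exp(−k·t) = 35.69·0.3907 = 13.94 mg/L.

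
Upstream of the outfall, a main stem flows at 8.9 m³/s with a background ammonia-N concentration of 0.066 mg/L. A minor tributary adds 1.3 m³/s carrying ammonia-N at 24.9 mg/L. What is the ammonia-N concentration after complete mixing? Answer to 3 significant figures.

3.23 mg/L

After mixing, C = (8.900·0.06600 + 1.300·24.90) / 10.20 = 32.96/10.20 = 3.231 mg/L.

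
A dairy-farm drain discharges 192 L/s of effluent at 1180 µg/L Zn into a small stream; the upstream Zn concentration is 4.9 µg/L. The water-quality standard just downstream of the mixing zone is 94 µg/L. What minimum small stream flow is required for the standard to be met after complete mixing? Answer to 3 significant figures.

2340 L/s

Set C_mix = 94: (Q·4.900 + 192.0·1180) / (Q + 192.0) = 94
→ Q = 192.0·(1180 − 94)/(94 − 4.900) = 2340 L/s.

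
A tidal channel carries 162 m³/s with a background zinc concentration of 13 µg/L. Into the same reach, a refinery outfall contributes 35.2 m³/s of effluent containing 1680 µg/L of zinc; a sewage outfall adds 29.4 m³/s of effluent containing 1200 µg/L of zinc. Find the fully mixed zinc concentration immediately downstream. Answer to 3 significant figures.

426 µg/L

After mixing, C = (162.0·13.00 + 35.20·1680 + 29.40·1200) / 226.6 = 96520/226.6 = 426.0 µg/L.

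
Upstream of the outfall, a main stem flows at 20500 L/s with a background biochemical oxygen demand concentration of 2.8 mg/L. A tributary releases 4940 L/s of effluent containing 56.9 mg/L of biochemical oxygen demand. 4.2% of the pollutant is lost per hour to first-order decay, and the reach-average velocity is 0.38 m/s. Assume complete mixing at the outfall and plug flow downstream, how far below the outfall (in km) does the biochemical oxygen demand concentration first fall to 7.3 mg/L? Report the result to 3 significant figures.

After mixing, C = (20500·2.800 + 4940·56.90) / 25440 = 338500/25440 = 13.31 mg/L.
4.2%/h lost → k = −ln(1 − 0.042) = 0.04291 h⁻¹.
Set 13.31·exp(−k·t) = 7.3 → t = ln(13.31/7.3)/k = 50360 s = 13.99 h.
Distance = v·t = 0.38·50360 = 19140 m = 19.14 km.

19.1 km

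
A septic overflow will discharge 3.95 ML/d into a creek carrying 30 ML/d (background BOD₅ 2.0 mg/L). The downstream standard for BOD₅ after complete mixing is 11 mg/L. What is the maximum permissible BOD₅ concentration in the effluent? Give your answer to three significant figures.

At the limit, (Qr·Cr + Qe·Cₑ)/(Qr + Qe) = 11:
Cₑ = (33.95·11 − 30.00·2.000) / 3.950 = 79.35 mg/L.

79.4 mg/L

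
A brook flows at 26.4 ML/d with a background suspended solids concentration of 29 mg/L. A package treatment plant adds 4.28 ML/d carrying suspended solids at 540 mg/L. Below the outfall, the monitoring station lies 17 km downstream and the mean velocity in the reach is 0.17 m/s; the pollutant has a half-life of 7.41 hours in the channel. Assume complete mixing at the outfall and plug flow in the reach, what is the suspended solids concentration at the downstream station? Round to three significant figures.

7.46 mg/L

Conservation of mass: C = (26.40·29.00 + 4.280·540.0) / 30.68 = 3077/30.68 = 100.3 mg/L.
Travel time t = 17·1000 / 0.17 = 100000 s = 27.78 h.
Half-life 7.41 h → k = ln 2 / 7.41 = 0.09354 h⁻¹ = 2.245 d⁻¹.
After decay, C = 100.3 × e^(−kt) = 100.3 × 0.07439 = 7.461 mg/L.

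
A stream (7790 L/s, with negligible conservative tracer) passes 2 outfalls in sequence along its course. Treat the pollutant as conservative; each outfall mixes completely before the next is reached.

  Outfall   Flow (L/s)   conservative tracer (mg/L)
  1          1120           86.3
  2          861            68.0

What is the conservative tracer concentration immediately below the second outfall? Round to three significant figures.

15.9 mg/L

Outfall 1: combined Q = 8910 L/s; C = (7790·0 + 1120·86.30)/8910 = 10.85 mg/L.
Outfall 2: combined Q = 9771 L/s; C = (8910·10.85 + 861.0·68.00)/9771 = 15.88 mg/L.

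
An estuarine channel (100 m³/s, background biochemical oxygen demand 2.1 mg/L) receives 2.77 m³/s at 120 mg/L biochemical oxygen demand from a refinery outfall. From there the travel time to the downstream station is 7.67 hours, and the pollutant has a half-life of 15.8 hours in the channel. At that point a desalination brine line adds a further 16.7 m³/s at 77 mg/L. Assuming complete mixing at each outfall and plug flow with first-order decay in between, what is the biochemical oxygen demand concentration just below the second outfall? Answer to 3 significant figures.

14.0 mg/L

Conservation of mass: C = (100.0·2.100 + 2.770·120.0) / 102.8 = 542.4/102.8 = 5.278 mg/L; combined flow 102.8 m³/s.
Half-life 15.8 h → k = ln 2 / 15.8 = 0.04387 h⁻¹ = 1.053 d⁻¹.
Decay over the reach: 5.278·exp(−kt) = 5.278·0.7143 = 3.770 mg/L.
At the second outfall, C = (102.8·3.770 + 16.70·77.00) / (102.8 + 16.70) = 14.01 mg/L.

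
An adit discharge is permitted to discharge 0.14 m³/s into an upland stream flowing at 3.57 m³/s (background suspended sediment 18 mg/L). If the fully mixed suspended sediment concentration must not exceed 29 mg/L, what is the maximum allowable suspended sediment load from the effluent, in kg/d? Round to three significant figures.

Mass balance at the limit: 3.570·18.00 + 0.1400·Cₑ = 3.710·29 → Cₑ = 309.5 mg/L.
Load = 0.1400 m³/s × 309.5 g/m³ × 86 400 s/d = 3744 kg/d.

3740 kg/d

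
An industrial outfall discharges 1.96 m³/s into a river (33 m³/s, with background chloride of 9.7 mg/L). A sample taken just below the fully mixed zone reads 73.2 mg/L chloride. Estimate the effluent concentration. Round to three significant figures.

Mass balance: 33.00·9.700 + 1.960·Cₑ = 34.96·73.20
→ Cₑ = (34.96·73.20 − 33.00·9.700) / 1.960 = 1142 mg/L.

1140 mg/L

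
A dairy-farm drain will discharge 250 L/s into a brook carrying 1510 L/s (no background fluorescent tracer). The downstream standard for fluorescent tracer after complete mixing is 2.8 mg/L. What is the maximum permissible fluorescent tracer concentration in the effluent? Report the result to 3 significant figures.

19.7 mg/L

At the limit, (Qr·Cr + Qe·Cₑ)/(Qr + Qe) = 2.8:
Cₑ = (1760·2.8 − 1510·0) / 250.0 = 19.71 mg/L.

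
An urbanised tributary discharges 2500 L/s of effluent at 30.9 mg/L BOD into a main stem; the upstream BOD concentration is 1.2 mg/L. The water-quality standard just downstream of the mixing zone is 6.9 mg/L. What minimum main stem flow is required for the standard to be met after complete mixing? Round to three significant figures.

Set C_mix = 6.9: (Q·1.200 + 2500·30.90) / (Q + 2500) = 6.9
→ Q = 2500·(30.90 − 6.9)/(6.9 − 1.200) = 10530 L/s.

10500 L/s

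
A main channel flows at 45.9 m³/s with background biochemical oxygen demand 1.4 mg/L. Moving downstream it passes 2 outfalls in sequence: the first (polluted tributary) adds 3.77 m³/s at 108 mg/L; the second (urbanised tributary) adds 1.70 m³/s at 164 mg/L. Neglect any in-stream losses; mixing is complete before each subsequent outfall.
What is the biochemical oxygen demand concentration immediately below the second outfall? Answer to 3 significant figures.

After outfall 1: Q = 45.90 + 3.770 = 49.67 m³/s; C = (45.90·1.400 + 3.770·108.0)/49.67 = 9.491 mg/L.
After outfall 2: Q = 49.67 + 1.700 = 51.37 m³/s; C = (49.67·9.491 + 1.700·164.0)/51.37 = 14.60 mg/L.

14.6 mg/L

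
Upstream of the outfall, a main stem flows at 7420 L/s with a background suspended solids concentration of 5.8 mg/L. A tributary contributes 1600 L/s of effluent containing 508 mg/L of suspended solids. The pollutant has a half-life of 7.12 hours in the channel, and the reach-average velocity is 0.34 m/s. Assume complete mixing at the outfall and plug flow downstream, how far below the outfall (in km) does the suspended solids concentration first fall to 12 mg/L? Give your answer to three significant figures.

After mixing, C = (7420·5.800 + 1600·508.0) / 9020 = 855800/9020 = 94.88 mg/L.
Half-life 7.12 h → k = ln 2 / 7.12 = 0.09735 h⁻¹ = 2.336 d⁻¹.
Set 94.88·exp(−k·t) = 12 → t = ln(94.88/12)/k = 76460 s = 21.24 h.
Distance = v·t = 0.34·76460 = 26000 m = 26.00 km.

26.0 km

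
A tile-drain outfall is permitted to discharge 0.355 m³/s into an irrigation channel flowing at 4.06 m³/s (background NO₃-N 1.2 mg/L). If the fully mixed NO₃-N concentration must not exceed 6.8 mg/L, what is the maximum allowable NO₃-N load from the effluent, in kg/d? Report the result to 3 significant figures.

Mass balance at the limit: 4.060·1.200 + 0.3550·Cₑ = 4.415·6.8 → Cₑ = 70.85 mg/L.
Load = 0.3550 m³/s × 70.85 g/m³ × 86 400 s/d = 2173 kg/d.

2170 kg/d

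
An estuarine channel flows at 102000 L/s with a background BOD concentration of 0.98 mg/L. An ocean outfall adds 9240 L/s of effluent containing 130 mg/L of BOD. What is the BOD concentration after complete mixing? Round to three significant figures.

After mixing, C = (102000·0.9800 + 9240·130.0) / 111200 = 1301000/111200 = 11.70 mg/L.

11.7 mg/L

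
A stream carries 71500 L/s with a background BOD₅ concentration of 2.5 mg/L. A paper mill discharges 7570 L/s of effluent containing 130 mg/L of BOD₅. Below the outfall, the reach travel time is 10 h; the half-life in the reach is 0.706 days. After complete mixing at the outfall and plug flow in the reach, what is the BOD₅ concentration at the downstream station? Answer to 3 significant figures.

9.77 mg/L

After mixing, C = (71500·2.500 + 7570·130.0) / 79070 = 1163000/79070 = 14.71 mg/L.
Half-life 0.706 d → k = ln 2 / 0.706 = 0.9818 d⁻¹.
Applying C = C₀e^(−kt): 14.71 × 0.6643 = 9.769 mg/L.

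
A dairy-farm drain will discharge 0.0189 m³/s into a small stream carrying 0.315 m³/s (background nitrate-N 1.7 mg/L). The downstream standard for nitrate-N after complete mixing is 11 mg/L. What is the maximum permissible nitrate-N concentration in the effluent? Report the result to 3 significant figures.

At the limit, (Qr·Cr + Qe·Cₑ)/(Qr + Qe) = 11:
Cₑ = (0.3339·11 − 0.3150·1.700) / 0.01890 = 166.0 mg/L.

166 mg/L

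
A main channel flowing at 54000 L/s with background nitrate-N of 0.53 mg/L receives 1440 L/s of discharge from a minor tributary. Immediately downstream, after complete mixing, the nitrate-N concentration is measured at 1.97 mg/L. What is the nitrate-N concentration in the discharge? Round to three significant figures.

56.0 mg/L

Mass balance: 54000·0.5300 + 1440·Cₑ = 55440·1.970
→ Cₑ = (55440·1.970 − 54000·0.5300) / 1440 = 55.97 mg/L.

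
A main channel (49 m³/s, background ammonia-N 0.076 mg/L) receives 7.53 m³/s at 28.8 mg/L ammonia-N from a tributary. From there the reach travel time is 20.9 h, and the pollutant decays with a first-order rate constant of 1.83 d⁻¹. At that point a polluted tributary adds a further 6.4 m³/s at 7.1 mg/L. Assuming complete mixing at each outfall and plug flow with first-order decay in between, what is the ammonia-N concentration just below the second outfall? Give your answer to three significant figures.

1.43 mg/L

Conservation of mass: C = (49.00·0.07600 + 7.530·28.80) / 56.53 = 220.6/56.53 = 3.902 mg/L; combined flow 56.53 m³/s.
Applying C = C₀e^(−kt): 3.902 × 0.2032 = 0.7929 mg/L.
Second outfall: C = (56.53·0.7929 + 6.400·7.100)/62.93 = 1.434 mg/L.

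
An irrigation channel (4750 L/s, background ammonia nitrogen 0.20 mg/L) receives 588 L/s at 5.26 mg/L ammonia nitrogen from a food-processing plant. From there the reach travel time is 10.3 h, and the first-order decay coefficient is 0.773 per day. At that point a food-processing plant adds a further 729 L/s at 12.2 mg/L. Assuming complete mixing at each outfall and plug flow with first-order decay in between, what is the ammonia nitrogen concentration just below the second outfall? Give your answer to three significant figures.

Mixed concentration C = ΣQC/ΣQ = (4750·0.2000 + 588.0·5.260) / 5338 = 4043/5338 = 0.7574 mg/L; combined flow 5338 L/s.
After decay, C = 0.7574 × e^(−kt) = 0.7574 × 0.7177 = 0.5435 mg/L.
At the second outfall, C = (5338·0.5435 + 729.0·12.20) / (5338 + 729.0) = 1.944 mg/L.

1.94 mg/L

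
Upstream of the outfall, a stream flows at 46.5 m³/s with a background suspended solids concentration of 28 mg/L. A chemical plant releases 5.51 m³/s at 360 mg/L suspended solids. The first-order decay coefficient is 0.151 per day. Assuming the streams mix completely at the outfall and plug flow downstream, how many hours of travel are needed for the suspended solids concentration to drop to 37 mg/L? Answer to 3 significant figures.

Mass balance: C = (46.50·28.00 + 5.510·360.0) / 52.01 = 3286/52.01 = 63.17 mg/L.
63.17·exp(−k·t) = 37 → t = ln(63.17/37)/k = 306100 s = 85.03 h.

85.0 h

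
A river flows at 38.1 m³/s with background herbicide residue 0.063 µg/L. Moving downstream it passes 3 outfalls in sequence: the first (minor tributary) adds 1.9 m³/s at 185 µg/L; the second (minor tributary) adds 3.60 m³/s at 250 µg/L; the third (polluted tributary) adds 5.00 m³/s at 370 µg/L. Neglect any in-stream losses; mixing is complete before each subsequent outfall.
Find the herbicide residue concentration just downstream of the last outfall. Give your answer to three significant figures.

After outfall 1: Q = 38.10 + 1.900 = 40.00 m³/s; C = (38.10·0.06300 + 1.900·185.0)/40.00 = 8.848 µg/L.
After outfall 2: Q = 40.00 + 3.600 = 43.60 m³/s; C = (40.00·8.848 + 3.600·250.0)/43.60 = 28.76 µg/L.
After outfall 3: Q = 43.60 + 5.000 = 48.60 m³/s; C = (43.60·28.76 + 5.000·370.0)/48.60 = 63.87 µg/L.

63.9 µg/L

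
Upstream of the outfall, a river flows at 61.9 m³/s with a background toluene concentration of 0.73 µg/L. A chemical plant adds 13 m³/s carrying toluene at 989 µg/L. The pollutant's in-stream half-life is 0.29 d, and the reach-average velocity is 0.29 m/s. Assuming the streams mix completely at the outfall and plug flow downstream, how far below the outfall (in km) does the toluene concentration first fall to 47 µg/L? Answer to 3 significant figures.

Mixed concentration C = ΣQC/ΣQ = (61.90·0.7300 + 13.00·989.0) / 74.90 = 12900/74.90 = 172.3 µg/L.
Half-life 0.29 d → k = ln 2 / 0.29 = 2.390 d⁻¹.
Set 172.3·exp(−k·t) = 47 → t = ln(172.3/47)/k = 46950 s = 13.04 h.
Distance = v·t = 0.29·46950 = 13620 m = 13.62 km.

13.6 km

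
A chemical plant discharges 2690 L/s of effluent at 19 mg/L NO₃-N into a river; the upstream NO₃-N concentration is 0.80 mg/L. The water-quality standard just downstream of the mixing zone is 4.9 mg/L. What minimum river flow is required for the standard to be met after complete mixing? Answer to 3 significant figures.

Set C_mix = 4.9: (Q·0.8000 + 2690·19.00) / (Q + 2690) = 4.9
→ Q = 2690·(19.00 − 4.9)/(4.9 − 0.8000) = 9251 L/s.

9250 L/s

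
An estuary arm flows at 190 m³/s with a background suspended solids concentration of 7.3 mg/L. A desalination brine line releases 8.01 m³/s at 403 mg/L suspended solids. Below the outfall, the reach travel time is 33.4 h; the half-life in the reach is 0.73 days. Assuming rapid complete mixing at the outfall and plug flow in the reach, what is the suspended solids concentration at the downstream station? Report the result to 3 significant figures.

After mixing, C = (190.0·7.300 + 8.010·403.0) / 198.0 = 4615/198.0 = 23.31 mg/L.
Half-life 0.73 d → k = ln 2 / 0.73 = 0.9495 d⁻¹.
Applying C = C₀e^(−kt): 23.31 × 0.2668 = 6.217 mg/L.

6.22 mg/L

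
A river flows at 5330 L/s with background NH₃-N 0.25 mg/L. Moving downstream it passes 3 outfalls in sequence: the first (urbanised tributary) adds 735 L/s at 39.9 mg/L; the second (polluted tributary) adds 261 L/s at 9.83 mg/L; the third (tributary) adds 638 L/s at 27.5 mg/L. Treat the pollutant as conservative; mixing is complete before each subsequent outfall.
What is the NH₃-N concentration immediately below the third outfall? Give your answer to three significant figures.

7.29 mg/L

Below outfall 1: Q → 6065 L/s, C = (5330·0.2500 + 735.0·39.90)/6065 = 5.055 mg/L.
Below outfall 2: Q → 6326 L/s, C = (6065·5.055 + 261.0·9.830)/6326 = 5.252 mg/L.
Below outfall 3: Q → 6964 L/s, C = (6326·5.252 + 638.0·27.50)/6964 = 7.290 mg/L.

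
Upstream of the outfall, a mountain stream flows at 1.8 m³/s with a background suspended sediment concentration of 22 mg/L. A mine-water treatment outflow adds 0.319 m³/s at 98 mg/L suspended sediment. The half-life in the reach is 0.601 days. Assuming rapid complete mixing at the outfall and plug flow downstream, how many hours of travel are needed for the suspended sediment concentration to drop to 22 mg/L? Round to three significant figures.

Mass balance: C = (1.800·22.00 + 0.3190·98.00) / 2.119 = 70.86/2.119 = 33.44 mg/L.
Half-life 0.601 d → k = ln 2 / 0.601 = 1.153 d⁻¹.
33.44·exp(−k·t) = 22 → t = ln(33.44/22)/k = 31370 s = 8.714 h.

8.71 h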